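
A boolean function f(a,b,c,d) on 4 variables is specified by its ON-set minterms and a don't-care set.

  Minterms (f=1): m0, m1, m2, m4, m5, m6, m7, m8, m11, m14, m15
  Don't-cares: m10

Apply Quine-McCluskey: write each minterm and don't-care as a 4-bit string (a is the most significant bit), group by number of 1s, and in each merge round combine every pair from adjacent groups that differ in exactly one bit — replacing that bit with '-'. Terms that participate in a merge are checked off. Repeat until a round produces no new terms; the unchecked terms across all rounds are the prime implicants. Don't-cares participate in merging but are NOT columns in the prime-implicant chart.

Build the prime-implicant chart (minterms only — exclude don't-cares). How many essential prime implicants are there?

[col 0] 0000*, 0001*, 0010*, 0100*, 0101*, 0110*, 0111*, 1000*, 1010*, 1011*, 1110*, 1111*
[col 1] -000*, -010*, -110*, -111*, 0-00*, 0-01*, 0-10*, 00-0*, 000-*, 01-0*, 01-1*, 010-*, 011-*, 1-10*, 1-11*, 10-0*, 101-*, 111-*
[col 2] --10, -0-0, -11-, 0--0, 0-0-, 01--, 1-1-
Prime implicants: --10, -0-0, -11-, 0--0, 0-0-, 01--, 1-1-
PI chart (minterm → PIs covering it):
  0 | -0-0,0--0,0-0-
  1 | 0-0-  (sole → essential)
  2 | --10,-0-0,0--0
  4 | 0--0,0-0-,01--
  5 | 0-0-,01--
  6 | --10,-11-,0--0,01--
  7 | -11-,01--
  8 | -0-0  (sole → essential)
  11 | 1-1-  (sole → essential)
  14 | --10,-11-,1-1-
  15 | -11-,1-1-
Essential prime implicants: -0-0, 0-0-, 1-1-

3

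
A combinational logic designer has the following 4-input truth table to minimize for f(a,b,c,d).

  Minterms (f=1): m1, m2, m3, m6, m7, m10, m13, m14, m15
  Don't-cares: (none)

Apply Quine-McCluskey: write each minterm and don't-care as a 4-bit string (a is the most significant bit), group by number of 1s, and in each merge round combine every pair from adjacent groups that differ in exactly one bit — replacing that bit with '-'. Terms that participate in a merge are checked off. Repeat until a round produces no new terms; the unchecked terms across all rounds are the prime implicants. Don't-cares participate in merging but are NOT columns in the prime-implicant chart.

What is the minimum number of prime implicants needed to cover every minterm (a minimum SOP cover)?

size-2^0 implicants → 0001(✓)  0010(✓)  0011(✓)  0110(✓)  0111(✓)  1010(✓)  1101(✓)  1110(✓)  1111(✓)
size-2^1 implicants → -010(✓)  -110(✓)  -111(✓)  0-10(✓)  0-11(✓)  00-1  001-(✓)  011-(✓)  1-10(✓)  11-1  111-(✓)
size-2^2 implicants → --10  -11-  0-1-
Unchecked terms (primes): --10, -11-, 0-1-, 00-1, 11-1
Minterm coverage:
  m1 ⊆ 00-1 [E]
  m2 ⊆ --10,0-1-
  m3 ⊆ 0-1-,00-1
  m6 ⊆ --10,-11-,0-1-
  m7 ⊆ -11-,0-1-
  m10 ⊆ --10 [E]
  m13 ⊆ 11-1 [E]
  m14 ⊆ --10,-11-
  m15 ⊆ -11-,11-1
E = {--10, 00-1, 11-1}
Petrick residual → -11-
Cover = cd' + bc + a'b'd + abd  |cover|=4

4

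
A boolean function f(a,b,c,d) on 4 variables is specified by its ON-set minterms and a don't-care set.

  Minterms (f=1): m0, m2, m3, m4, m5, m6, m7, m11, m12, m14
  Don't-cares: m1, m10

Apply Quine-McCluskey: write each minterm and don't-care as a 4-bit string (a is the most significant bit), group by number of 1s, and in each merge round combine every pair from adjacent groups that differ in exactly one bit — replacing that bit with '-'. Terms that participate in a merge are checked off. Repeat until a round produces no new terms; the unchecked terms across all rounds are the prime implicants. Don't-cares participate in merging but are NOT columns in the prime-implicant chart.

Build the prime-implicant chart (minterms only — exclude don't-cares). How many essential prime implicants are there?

[col 0] 0000*, 0001*, 0010*, 0011*, 0100*, 0101*, 0110*, 0111*, 1010*, 1011*, 1100*, 1110*
[col 1] -010*, -011*, -100*, -110*, 0-00*, 0-01*, 0-10*, 0-11*, 00-0*, 00-1*, 000-*, 001-*, 01-0*, 01-1*, 010-*, 011-*, 1-10*, 101-*, 11-0*
[col 2] --10, -01-, -1-0, 0--0*, 0--1*, 0-0-*, 0-1-*, 00--*, 01--*
[col 3] 0---
Prime implicants: --10, -01-, -1-0, 0---
PI chart (minterm → PIs covering it):
  0 | 0---  (sole → essential)
  2 | --10,-01-,0---
  3 | -01-,0---
  4 | -1-0,0---
  5 | 0---  (sole → essential)
  6 | --10,-1-0,0---
  7 | 0---  (sole → essential)
  11 | -01-  (sole → essential)
  12 | -1-0  (sole → essential)
  14 | --10,-1-0
Essential prime implicants: -01-, -1-0, 0---

3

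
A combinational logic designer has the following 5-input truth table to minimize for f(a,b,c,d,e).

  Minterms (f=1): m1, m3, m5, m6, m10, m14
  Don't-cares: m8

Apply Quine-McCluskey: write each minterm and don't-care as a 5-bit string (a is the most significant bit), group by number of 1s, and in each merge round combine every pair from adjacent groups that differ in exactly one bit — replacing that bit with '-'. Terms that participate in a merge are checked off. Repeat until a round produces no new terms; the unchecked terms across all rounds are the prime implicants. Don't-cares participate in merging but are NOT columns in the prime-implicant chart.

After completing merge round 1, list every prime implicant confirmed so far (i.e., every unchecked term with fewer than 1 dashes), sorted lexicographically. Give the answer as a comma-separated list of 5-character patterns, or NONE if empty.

Round 0: 00001✓ 00011✓ 00101✓ 00110✓ 01000✓ 01010✓ 01110✓
Round 1: 0-110 00-01 000-1 01-10 010-0
PIs = {0-110, 00-01, 000-1, 01-10, 010-0}

NONE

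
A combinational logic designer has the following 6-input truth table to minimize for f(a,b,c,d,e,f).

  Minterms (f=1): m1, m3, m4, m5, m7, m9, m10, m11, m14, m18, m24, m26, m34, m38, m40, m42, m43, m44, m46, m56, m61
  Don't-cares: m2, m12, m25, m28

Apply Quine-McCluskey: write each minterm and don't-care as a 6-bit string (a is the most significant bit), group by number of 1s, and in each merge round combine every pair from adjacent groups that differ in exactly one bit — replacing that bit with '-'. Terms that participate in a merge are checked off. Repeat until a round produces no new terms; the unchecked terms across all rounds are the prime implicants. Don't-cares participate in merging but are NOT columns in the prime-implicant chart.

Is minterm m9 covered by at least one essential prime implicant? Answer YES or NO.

size-2^0 implicants → 000001(✓)  000010(✓)  000011(✓)  000100(✓)  000101(✓)  000111(✓)  001001(✓)  001010(✓)  001011(✓)  001100(✓)  001110(✓)  010010(✓)  011000(✓)  011001(✓)  011010(✓)  011100(✓)  100010(✓)  100110(✓)  101000(✓)  101010(✓)  101011(✓)  101100(✓)  101110(✓)  111000(✓)  111101
size-2^1 implicants → -00010(✓)  -01010(✓)  -01011(✓)  -01100(✓)  -01110(✓)  -11000  0-0010(✓)  0-1001  0-1010(✓)  0-1100  00-001(✓)  00-010(✓)  00-011(✓)  00-100  000-01(✓)  000-11(✓)  0000-1(✓)  00001-(✓)  0001-1(✓)  00010-  001-10(✓)  0010-1(✓)  00101-(✓)  0011-0(✓)  01-010(✓)  011-00  0110-0  01100-  1-1000  10-010(✓)  10-110(✓)  100-10(✓)  101-00(✓)  101-10(✓)  1010-0(✓)  10101-(✓)  1011-0(✓)
size-2^2 implicants → -0-010  -01-10  -0101-  -011-0  0--010  00-0-1  00-01-  000--1  10--10  101--0
Unchecked terms (primes): -0-010, -01-10, -0101-, -011-0, -11000, 0--010, 0-1001, 0-1100, 00-0-1, 00-01-, 00-100, 000--1, 00010-, 011-00, 0110-0, 01100-, 1-1000, 10--10, 101--0, 111101
Minterm coverage:
  m1 ⊆ 00-0-1,000--1
  m3 ⊆ 00-0-1,00-01-,000--1
  m4 ⊆ 00-100,00010-
  m5 ⊆ 000--1,00010-
  m7 ⊆ 000--1 [E]
  m9 ⊆ 0-1001,00-0-1
  m10 ⊆ -0-010,-01-10,-0101-,0--010,00-01-
  m11 ⊆ -0101-,00-0-1,00-01-
  m14 ⊆ -01-10,-011-0
  m18 ⊆ 0--010 [E]
  m24 ⊆ -11000,011-00,0110-0,01100-
  m26 ⊆ 0--010,0110-0
  m34 ⊆ -0-010,10--10
  m38 ⊆ 10--10 [E]
  m40 ⊆ 1-1000,101--0
  m42 ⊆ -0-010,-01-10,-0101-,10--10,101--0
  m43 ⊆ -0101- [E]
  m44 ⊆ -011-0,101--0
  m46 ⊆ -01-10,-011-0,10--10,101--0
  m56 ⊆ -11000,1-1000
  m61 ⊆ 111101 [E]
E = {-0101-, 0--010, 000--1, 10--10, 111101}

NO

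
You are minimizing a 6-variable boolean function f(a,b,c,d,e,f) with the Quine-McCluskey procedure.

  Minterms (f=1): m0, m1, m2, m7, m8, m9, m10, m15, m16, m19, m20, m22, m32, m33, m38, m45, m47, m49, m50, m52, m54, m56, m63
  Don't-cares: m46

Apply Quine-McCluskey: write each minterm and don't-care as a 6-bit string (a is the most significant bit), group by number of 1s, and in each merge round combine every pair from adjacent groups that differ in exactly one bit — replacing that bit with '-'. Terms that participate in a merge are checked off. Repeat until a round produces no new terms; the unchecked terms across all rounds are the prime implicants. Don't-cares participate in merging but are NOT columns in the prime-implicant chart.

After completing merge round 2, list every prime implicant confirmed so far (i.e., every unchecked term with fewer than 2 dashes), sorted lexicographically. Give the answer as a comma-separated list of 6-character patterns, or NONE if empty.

[col 0] 000000*, 000001*, 000010*, 000111*, 001000*, 001001*, 001010*, 001111*, 010000*, 010011, 010100*, 010110*, 100000*, 100001*, 100110*, 101101*, 101110*, 101111*, 110001*, 110010*, 110100*, 110110*, 111000, 111111*
[col 1] -00000*, -00001*, -01111, -10100*, -10110*, 0-0000, 00-000*, 00-001*, 00-010*, 00-111, 0000-0*, 00000-*, 0010-0*, 00100-*, 010-00, 0101-0*, 1-0001, 1-0110, 1-1111, 10-110, 10000-*, 1011-1, 10111-, 110-10, 1101-0*
[col 2] -0000-, -101-0, 00-0-0, 00-00-
Prime implicants: -0000-, -01111, -101-0, 0-0000, 00-0-0, 00-00-, 00-111, 010-00, 010011, 1-0001, 1-0110, 1-1111, 10-110, 1011-1, 10111-, 110-10, 111000

-01111, 0-0000, 00-111, 010-00, 010011, 1-0001, 1-0110, 1-1111, 10-110, 1011-1, 10111-, 110-10, 111000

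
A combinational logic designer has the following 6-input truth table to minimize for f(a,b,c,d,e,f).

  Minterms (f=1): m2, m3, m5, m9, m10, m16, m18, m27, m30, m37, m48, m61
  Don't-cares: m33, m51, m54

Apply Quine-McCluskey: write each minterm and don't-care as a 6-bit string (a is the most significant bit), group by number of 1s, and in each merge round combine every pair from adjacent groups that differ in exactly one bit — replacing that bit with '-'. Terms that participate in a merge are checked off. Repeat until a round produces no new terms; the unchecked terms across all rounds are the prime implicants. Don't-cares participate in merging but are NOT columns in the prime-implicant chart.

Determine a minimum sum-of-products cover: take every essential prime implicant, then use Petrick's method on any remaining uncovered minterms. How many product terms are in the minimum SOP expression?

9

[col 0] 000010*, 000011*, 000101*, 001001, 001010*, 010000*, 010010*, 011011, 011110, 100001*, 100101*, 110000*, 110011, 110110, 111101
[col 1] -00101, -10000, 0-0010, 00-010, 00001-, 0100-0, 100-01
Prime implicants: -00101, -10000, 0-0010, 00-010, 00001-, 001001, 0100-0, 011011, 011110, 100-01, 110011, 110110, 111101
PI chart (minterm → PIs covering it):
  2 | 0-0010,00-010,00001-
  3 | 00001-  (sole → essential)
  5 | -00101  (sole → essential)
  9 | 001001  (sole → essential)
  10 | 00-010  (sole → essential)
  16 | -10000,0100-0
  18 | 0-0010,0100-0
  27 | 011011  (sole → essential)
  30 | 011110  (sole → essential)
  37 | -00101,100-01
  48 | -10000  (sole → essential)
  61 | 111101  (sole → essential)
Essential prime implicants: -00101, -10000, 00-010, 00001-, 001001, 011011, 011110, 111101
Petrick residual → 0-0010
Minimum SOP uses 9 PIs: b'c'de'f + bc'd'e'f' + a'c'd'ef' + a'b'd'ef' + a'b'c'd'e + a'b'cd'e'f + a'bcd'ef + a'bcdef' + abcde'f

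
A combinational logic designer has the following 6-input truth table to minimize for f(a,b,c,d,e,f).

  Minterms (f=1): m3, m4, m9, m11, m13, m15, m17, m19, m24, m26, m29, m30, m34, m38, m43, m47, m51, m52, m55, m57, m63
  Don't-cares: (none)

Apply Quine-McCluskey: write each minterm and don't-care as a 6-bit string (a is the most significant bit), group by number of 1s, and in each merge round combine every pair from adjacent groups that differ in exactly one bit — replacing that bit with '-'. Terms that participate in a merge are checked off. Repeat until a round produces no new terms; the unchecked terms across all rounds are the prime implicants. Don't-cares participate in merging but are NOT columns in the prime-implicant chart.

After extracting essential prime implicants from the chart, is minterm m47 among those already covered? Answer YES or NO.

YES

size-2^0 implicants → 000011(✓)  000100  001001(✓)  001011(✓)  001101(✓)  001111(✓)  010001(✓)  010011(✓)  011000(✓)  011010(✓)  011101(✓)  011110(✓)  100010(✓)  100110(✓)  101011(✓)  101111(✓)  110011(✓)  110100  110111(✓)  111001  111111(✓)
size-2^1 implicants → -01011(✓)  -01111(✓)  -10011  0-0011  0-1101  00-011  001-01(✓)  001-11(✓)  0010-1(✓)  0011-1(✓)  0100-1  011-10  0110-0  1-1111  100-10  101-11(✓)  11-111  110-11
size-2^2 implicants → -01-11  001--1
Unchecked terms (primes): -01-11, -10011, 0-0011, 0-1101, 00-011, 000100, 001--1, 0100-1, 011-10, 0110-0, 1-1111, 100-10, 11-111, 110-11, 110100, 111001
Minterm coverage:
  m3 ⊆ 0-0011,00-011
  m4 ⊆ 000100 [E]
  m9 ⊆ 001--1 [E]
  m11 ⊆ -01-11,00-011,001--1
  m13 ⊆ 0-1101,001--1
  m15 ⊆ -01-11,001--1
  m17 ⊆ 0100-1 [E]
  m19 ⊆ -10011,0-0011,0100-1
  m24 ⊆ 0110-0 [E]
  m26 ⊆ 011-10,0110-0
  m29 ⊆ 0-1101 [E]
  m30 ⊆ 011-10 [E]
  m34 ⊆ 100-10 [E]
  m38 ⊆ 100-10 [E]
  m43 ⊆ -01-11 [E]
  m47 ⊆ -01-11,1-1111
  m51 ⊆ -10011,110-11
  m52 ⊆ 110100 [E]
  m55 ⊆ 11-111,110-11
  m57 ⊆ 111001 [E]
  m63 ⊆ 1-1111,11-111
E = {-01-11, 0-1101, 000100, 001--1, 0100-1, 011-10, 0110-0, 100-10, 110100, 111001}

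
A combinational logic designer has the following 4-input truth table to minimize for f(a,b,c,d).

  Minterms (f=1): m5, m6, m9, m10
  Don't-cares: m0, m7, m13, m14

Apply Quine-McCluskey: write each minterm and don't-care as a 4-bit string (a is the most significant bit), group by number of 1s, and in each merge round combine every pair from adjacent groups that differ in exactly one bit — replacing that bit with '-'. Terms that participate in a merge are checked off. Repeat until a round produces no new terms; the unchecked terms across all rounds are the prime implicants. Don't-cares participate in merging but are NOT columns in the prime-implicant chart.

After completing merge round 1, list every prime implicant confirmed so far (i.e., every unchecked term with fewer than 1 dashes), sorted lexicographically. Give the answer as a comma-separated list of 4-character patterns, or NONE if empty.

Round 0: 0000 0101✓ 0110✓ 0111✓ 1001✓ 1010✓ 1101✓ 1110✓
Round 1: -101 -110 01-1 011- 1-01 1-10
PIs = {-101, -110, 0000, 01-1, 011-, 1-01, 1-10}

0000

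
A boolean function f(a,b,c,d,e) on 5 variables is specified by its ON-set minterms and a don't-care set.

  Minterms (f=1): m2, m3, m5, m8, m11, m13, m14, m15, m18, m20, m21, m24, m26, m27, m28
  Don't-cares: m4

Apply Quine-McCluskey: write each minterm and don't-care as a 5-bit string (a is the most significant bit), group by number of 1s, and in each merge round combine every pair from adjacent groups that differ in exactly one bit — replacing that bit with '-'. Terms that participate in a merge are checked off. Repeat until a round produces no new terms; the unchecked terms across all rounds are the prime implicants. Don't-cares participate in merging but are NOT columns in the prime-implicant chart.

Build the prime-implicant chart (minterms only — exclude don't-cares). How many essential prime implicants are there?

Round 0: 00010✓ 00011✓ 00100✓ 00101✓ 01000✓ 01011✓ 01101✓ 01110✓ 01111✓ 10010✓ 10100✓ 10101✓ 11000✓ 11010✓ 11011✓ 11100✓
Round 1: -0010 -0100✓ -0101✓ -1000 -1011 0-011 0-101 0001- 0010-✓ 01-11 011-1 0111- 1-010 1-100 1010-✓ 11-00 110-0 1101-
Round 2: -010-
PIs = {-0010, -010-, -1000, -1011, 0-011, 0-101, 0001-, 01-11, 011-1, 0111-, 1-010, 1-100, 11-00, 110-0, 1101-}
Coverage chart:
  m2: -0010,0001-
  m3: 0-011,0001-
  m5: -010-,0-101
  m8: -1000 ←essential
  m11: -1011,0-011,01-11
  m13: 0-101,011-1
  m14: 0111- ←essential
  m15: 01-11,011-1,0111-
  m18: -0010,1-010
  m20: -010-,1-100
  m21: -010- ←essential
  m24: -1000,11-00,110-0
  m26: 1-010,110-0,1101-
  m27: -1011,1101-
  m28: 1-100,11-00
Essential: -010-, -1000, 0111-

3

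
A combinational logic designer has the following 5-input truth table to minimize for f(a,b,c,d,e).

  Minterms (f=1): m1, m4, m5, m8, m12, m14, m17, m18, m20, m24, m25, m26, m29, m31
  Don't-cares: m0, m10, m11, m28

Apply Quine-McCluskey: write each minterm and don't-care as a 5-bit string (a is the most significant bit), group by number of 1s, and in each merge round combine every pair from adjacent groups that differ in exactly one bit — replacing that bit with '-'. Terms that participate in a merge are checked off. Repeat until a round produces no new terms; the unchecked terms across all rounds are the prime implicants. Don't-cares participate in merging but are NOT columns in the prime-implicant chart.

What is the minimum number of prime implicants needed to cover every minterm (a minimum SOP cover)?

[col 0] 00000*, 00001*, 00100*, 00101*, 01000*, 01010*, 01011*, 01100*, 01110*, 10001*, 10010*, 10100*, 11000*, 11001*, 11010*, 11100*, 11101*, 11111*
[col 1] -0001, -0100*, -1000*, -1010*, -1100*, 0-000*, 0-100*, 00-00*, 00-01*, 0000-*, 0010-*, 01-00*, 01-10*, 010-0*, 0101-, 011-0*, 1-001, 1-010, 1-100*, 11-00*, 11-01*, 110-0*, 1100-*, 111-1, 1110-*
[col 2] --100, -1-00, -10-0, 0--00, 00-0-, 01--0, 11-0-
Prime implicants: --100, -0001, -1-00, -10-0, 0--00, 00-0-, 01--0, 0101-, 1-001, 1-010, 11-0-, 111-1
PI chart (minterm → PIs covering it):
  1 | -0001,00-0-
  4 | --100,0--00,00-0-
  5 | 00-0-  (sole → essential)
  8 | -1-00,-10-0,0--00,01--0
  12 | --100,-1-00,0--00,01--0
  14 | 01--0  (sole → essential)
  17 | -0001,1-001
  18 | 1-010  (sole → essential)
  20 | --100  (sole → essential)
  24 | -1-00,-10-0,11-0-
  25 | 1-001,11-0-
  26 | -10-0,1-010
  29 | 11-0-,111-1
  31 | 111-1  (sole → essential)
Essential prime implicants: --100, 00-0-, 01--0, 1-010, 111-1
Petrick residual → -0001, 11-0-
Minimum SOP uses 7 PIs: cd'e' + b'c'd'e + a'b'd' + a'be' + ac'de' + abd' + abce

7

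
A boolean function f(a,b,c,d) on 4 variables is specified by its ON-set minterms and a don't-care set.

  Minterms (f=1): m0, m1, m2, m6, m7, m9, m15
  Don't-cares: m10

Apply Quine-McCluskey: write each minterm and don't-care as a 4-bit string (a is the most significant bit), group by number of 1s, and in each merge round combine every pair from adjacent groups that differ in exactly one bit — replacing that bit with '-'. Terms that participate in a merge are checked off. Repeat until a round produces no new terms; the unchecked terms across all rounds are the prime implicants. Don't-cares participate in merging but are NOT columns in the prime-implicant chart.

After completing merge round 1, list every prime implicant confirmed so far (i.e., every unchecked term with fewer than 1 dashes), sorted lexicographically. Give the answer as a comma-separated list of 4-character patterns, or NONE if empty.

size-2^0 implicants → 0000(✓)  0001(✓)  0010(✓)  0110(✓)  0111(✓)  1001(✓)  1010(✓)  1111(✓)
size-2^1 implicants → -001  -010  -111  0-10  00-0  000-  011-
Unchecked terms (primes): -001, -010, -111, 0-10, 00-0, 000-, 011-

NONE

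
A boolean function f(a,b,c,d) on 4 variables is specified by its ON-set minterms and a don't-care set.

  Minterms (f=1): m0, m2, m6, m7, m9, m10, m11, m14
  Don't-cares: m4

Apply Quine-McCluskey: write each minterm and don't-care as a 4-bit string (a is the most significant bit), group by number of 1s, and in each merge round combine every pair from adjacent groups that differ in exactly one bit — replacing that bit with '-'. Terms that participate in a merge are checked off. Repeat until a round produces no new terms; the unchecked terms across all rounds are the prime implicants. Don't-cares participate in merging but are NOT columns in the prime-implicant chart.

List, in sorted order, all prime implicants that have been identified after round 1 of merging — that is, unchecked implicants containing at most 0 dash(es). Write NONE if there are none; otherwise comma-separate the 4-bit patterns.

NONE

[col 0] 0000*, 0010*, 0100*, 0110*, 0111*, 1001*, 1010*, 1011*, 1110*
[col 1] -010*, -110*, 0-00*, 0-10*, 00-0*, 01-0*, 011-, 1-10*, 10-1, 101-
[col 2] --10, 0--0
Prime implicants: --10, 0--0, 011-, 10-1, 101-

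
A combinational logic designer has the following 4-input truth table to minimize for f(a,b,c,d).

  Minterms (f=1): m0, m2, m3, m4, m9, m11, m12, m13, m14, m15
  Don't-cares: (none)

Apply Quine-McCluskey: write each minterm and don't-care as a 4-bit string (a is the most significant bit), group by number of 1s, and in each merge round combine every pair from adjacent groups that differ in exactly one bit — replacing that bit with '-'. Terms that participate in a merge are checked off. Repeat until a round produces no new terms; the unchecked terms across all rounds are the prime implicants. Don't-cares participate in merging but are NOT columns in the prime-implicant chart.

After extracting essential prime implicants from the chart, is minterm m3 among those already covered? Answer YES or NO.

NO

Round 0: 0000✓ 0010✓ 0011✓ 0100✓ 1001✓ 1011✓ 1100✓ 1101✓ 1110✓ 1111✓
Round 1: -011 -100 0-00 00-0 001- 1-01✓ 1-11✓ 10-1✓ 11-0✓ 11-1✓ 110-✓ 111-✓
Round 2: 1--1 11--
PIs = {-011, -100, 0-00, 00-0, 001-, 1--1, 11--}
Coverage chart:
  m0: 0-00,00-0
  m2: 00-0,001-
  m3: -011,001-
  m4: -100,0-00
  m9: 1--1 ←essential
  m11: -011,1--1
  m12: -100,11--
  m13: 1--1,11--
  m14: 11-- ←essential
  m15: 1--1,11--
Essential: 1--1, 11--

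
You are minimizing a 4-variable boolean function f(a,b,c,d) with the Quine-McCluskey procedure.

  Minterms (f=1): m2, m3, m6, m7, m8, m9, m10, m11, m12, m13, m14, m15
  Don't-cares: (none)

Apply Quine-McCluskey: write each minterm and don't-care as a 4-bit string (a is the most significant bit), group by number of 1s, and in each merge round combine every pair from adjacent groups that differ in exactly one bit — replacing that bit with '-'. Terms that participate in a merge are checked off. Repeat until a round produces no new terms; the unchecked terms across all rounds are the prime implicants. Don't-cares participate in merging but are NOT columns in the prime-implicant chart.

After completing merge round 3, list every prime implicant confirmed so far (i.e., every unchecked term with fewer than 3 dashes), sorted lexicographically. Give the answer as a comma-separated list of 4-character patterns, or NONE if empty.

NONE

[col 0] 0010*, 0011*, 0110*, 0111*, 1000*, 1001*, 1010*, 1011*, 1100*, 1101*, 1110*, 1111*
[col 1] -010*, -011*, -110*, -111*, 0-10*, 0-11*, 001-*, 011-*, 1-00*, 1-01*, 1-10*, 1-11*, 10-0*, 10-1*, 100-*, 101-*, 11-0*, 11-1*, 110-*, 111-*
[col 2] --10*, --11*, -01-*, -11-*, 0-1-*, 1--0*, 1--1*, 1-0-*, 1-1-*, 10--*, 11--*
[col 3] --1-, 1---
Prime implicants: --1-, 1---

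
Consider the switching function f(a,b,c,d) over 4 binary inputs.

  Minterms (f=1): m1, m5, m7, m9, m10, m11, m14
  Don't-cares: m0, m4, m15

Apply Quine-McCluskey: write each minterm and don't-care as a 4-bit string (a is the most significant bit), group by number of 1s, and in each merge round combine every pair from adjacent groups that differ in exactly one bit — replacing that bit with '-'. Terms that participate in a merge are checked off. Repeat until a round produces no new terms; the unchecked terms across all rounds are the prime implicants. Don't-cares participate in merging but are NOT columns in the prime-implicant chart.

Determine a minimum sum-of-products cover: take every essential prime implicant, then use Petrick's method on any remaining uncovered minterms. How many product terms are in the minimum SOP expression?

size-2^0 implicants → 0000(✓)  0001(✓)  0100(✓)  0101(✓)  0111(✓)  1001(✓)  1010(✓)  1011(✓)  1110(✓)  1111(✓)
size-2^1 implicants → -001  -111  0-00(✓)  0-01(✓)  000-(✓)  01-1  010-(✓)  1-10(✓)  1-11(✓)  10-1  101-(✓)  111-(✓)
size-2^2 implicants → 0-0-  1-1-
Unchecked terms (primes): -001, -111, 0-0-, 01-1, 1-1-, 10-1
Minterm coverage:
  m1 ⊆ -001,0-0-
  m5 ⊆ 0-0-,01-1
  m7 ⊆ -111,01-1
  m9 ⊆ -001,10-1
  m10 ⊆ 1-1- [E]
  m11 ⊆ 1-1-,10-1
  m14 ⊆ 1-1- [E]
E = {1-1-}
Petrick residual → -001, 01-1
Cover = b'c'd + a'bd + ac  |cover|=3

3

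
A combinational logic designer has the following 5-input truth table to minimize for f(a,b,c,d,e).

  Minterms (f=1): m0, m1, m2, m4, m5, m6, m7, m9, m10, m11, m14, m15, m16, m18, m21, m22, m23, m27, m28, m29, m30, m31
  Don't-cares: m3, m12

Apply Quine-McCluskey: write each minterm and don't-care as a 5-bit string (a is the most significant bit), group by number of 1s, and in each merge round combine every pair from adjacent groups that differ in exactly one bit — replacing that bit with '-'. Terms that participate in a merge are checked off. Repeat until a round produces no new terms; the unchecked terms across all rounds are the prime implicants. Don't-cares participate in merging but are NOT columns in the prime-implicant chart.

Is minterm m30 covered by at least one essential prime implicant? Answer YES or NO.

NO

Round 0: 00000✓ 00001✓ 00010✓ 00011✓ 00100✓ 00101✓ 00110✓ 00111✓ 01001✓ 01010✓ 01011✓ 01100✓ 01110✓ 01111✓ 10000✓ 10010✓ 10101✓ 10110✓ 10111✓ 11011✓ 11100✓ 11101✓ 11110✓ 11111✓
Round 1: -0000✓ -0010✓ -0101✓ -0110✓ -0111✓ -1011✓ -1100✓ -1110✓ -1111✓ 0-001✓ 0-010✓ 0-011✓ 0-100✓ 0-110✓ 0-111✓ 00-00✓ 00-01✓ 00-10✓ 00-11✓ 000-0✓ 000-1✓ 0000-✓ 0001-✓ 001-0✓ 001-1✓ 0010-✓ 0011-✓ 01-10✓ 01-11✓ 010-1✓ 0101-✓ 011-0✓ 0111-✓ 1-101✓ 1-110✓ 1-111✓ 10-10✓ 100-0✓ 101-1✓ 1011-✓ 11-11✓ 111-0✓ 111-1✓ 1110-✓ 1111-✓
Round 2: --110✓ --111✓ -0-10 -00-0 -01-1 -011-✓ -1-11 -11-0 -111-✓ 0--10✓ 0--11✓ 0-0-1 0-01-✓ 0-1-0 0-11-✓ 00--0✓ 00--1✓ 00-0-✓ 00-1-✓ 000--✓ 001--✓ 01-1-✓ 1-1-1 1-11-✓ 111--
Round 3: --11- 0--1- 00---
PIs = {--11-, -0-10, -00-0, -01-1, -1-11, -11-0, 0--1-, 0-0-1, 0-1-0, 00---, 1-1-1, 111--}
Coverage chart:
  m0: -00-0,00---
  m1: 0-0-1,00---
  m2: -0-10,-00-0,0--1-,00---
  m4: 0-1-0,00---
  m5: -01-1,00---
  m6: --11-,-0-10,0--1-,0-1-0,00---
  m7: --11-,-01-1,0--1-,00---
  m9: 0-0-1 ←essential
  m10: 0--1- ←essential
  m11: -1-11,0--1-,0-0-1
  m14: --11-,-11-0,0--1-,0-1-0
  m15: --11-,-1-11,0--1-
  m16: -00-0 ←essential
  m18: -0-10,-00-0
  m21: -01-1,1-1-1
  m22: --11-,-0-10
  m23: --11-,-01-1,1-1-1
  m27: -1-11 ←essential
  m28: -11-0,111--
  m29: 1-1-1,111--
  m30: --11-,-11-0,111--
  m31: --11-,-1-11,1-1-1,111--
Essential: -00-0, -1-11, 0--1-, 0-0-1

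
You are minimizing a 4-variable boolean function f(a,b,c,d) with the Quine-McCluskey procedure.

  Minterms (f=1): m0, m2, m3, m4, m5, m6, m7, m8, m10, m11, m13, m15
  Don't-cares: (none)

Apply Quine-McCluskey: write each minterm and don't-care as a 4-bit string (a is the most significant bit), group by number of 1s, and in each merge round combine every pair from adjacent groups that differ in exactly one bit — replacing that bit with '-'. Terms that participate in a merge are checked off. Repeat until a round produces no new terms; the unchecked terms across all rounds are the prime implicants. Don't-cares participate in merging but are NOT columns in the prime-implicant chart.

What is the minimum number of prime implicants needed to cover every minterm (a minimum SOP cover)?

4

size-2^0 implicants → 0000(✓)  0010(✓)  0011(✓)  0100(✓)  0101(✓)  0110(✓)  0111(✓)  1000(✓)  1010(✓)  1011(✓)  1101(✓)  1111(✓)
size-2^1 implicants → -000(✓)  -010(✓)  -011(✓)  -101(✓)  -111(✓)  0-00(✓)  0-10(✓)  0-11(✓)  00-0(✓)  001-(✓)  01-0(✓)  01-1(✓)  010-(✓)  011-(✓)  1-11(✓)  10-0(✓)  101-(✓)  11-1(✓)
size-2^2 implicants → --11  -0-0  -01-  -1-1  0--0  0-1-  01--
Unchecked terms (primes): --11, -0-0, -01-, -1-1, 0--0, 0-1-, 01--
Minterm coverage:
  m0 ⊆ -0-0,0--0
  m2 ⊆ -0-0,-01-,0--0,0-1-
  m3 ⊆ --11,-01-,0-1-
  m4 ⊆ 0--0,01--
  m5 ⊆ -1-1,01--
  m6 ⊆ 0--0,0-1-,01--
  m7 ⊆ --11,-1-1,0-1-,01--
  m8 ⊆ -0-0 [E]
  m10 ⊆ -0-0,-01-
  m11 ⊆ --11,-01-
  m13 ⊆ -1-1 [E]
  m15 ⊆ --11,-1-1
E = {-0-0, -1-1}
Petrick residual → --11, 0--0
Cover = cd + b'd' + bd + a'd'  |cover|=4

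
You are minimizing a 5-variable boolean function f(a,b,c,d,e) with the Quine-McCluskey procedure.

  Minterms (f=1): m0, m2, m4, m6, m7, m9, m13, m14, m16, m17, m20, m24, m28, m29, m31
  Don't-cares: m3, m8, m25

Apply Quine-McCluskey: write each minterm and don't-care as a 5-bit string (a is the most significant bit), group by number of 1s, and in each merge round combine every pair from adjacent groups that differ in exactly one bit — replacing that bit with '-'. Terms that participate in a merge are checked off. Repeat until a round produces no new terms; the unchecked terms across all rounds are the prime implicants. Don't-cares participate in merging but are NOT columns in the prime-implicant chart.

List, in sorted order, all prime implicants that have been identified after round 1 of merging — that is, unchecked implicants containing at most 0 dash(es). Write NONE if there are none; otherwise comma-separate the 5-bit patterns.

Round 0: 00000✓ 00010✓ 00011✓ 00100✓ 00110✓ 00111✓ 01000✓ 01001✓ 01101✓ 01110✓ 10000✓ 10001✓ 10100✓ 11000✓ 11001✓ 11100✓ 11101✓ 11111✓
Round 1: -0000✓ -0100✓ -1000✓ -1001✓ -1101✓ 0-000✓ 0-110 00-00✓ 00-10✓ 00-11✓ 000-0✓ 0001-✓ 001-0✓ 0011-✓ 01-01✓ 0100-✓ 1-000✓ 1-001✓ 1-100✓ 10-00✓ 1000-✓ 11-00✓ 11-01✓ 1100-✓ 111-1 1110-✓
Round 2: --000 -0-00 -1-01 -100- 00--0 00-1- 1--00 1-00- 11-0-
PIs = {--000, -0-00, -1-01, -100-, 0-110, 00--0, 00-1-, 1--00, 1-00-, 11-0-, 111-1}

NONE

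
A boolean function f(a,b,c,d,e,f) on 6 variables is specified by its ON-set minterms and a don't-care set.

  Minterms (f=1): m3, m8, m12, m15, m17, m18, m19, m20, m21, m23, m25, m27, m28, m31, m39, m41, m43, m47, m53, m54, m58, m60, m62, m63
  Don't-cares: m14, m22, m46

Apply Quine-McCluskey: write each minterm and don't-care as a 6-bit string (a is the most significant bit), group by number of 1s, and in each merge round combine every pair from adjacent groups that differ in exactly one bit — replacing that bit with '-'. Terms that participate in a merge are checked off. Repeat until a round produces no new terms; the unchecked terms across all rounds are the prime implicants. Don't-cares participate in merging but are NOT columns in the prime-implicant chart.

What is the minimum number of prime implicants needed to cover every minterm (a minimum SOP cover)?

size-2^0 implicants → 000011(✓)  001000(✓)  001100(✓)  001110(✓)  001111(✓)  010001(✓)  010010(✓)  010011(✓)  010100(✓)  010101(✓)  010110(✓)  010111(✓)  011001(✓)  011011(✓)  011100(✓)  011111(✓)  100111(✓)  101001(✓)  101011(✓)  101110(✓)  101111(✓)  110101(✓)  110110(✓)  111010(✓)  111100(✓)  111110(✓)  111111(✓)
size-2^1 implicants → -01110(✓)  -01111(✓)  -10101  -10110  -11100  -11111(✓)  0-0011  0-1100  0-1111(✓)  001-00  0011-0  00111-(✓)  01-001(✓)  01-011(✓)  01-100  01-111(✓)  010-01(✓)  010-10(✓)  010-11(✓)  0100-1(✓)  01001-(✓)  0101-0(✓)  0101-1(✓)  01010-(✓)  01011-(✓)  011-11(✓)  0110-1(✓)  1-1110(✓)  1-1111(✓)  10-111  101-11  1010-1  10111-(✓)  11-110  111-10  1111-0  11111-(✓)
size-2^2 implicants → --1111  -0111-  01--11  01-0-1  010--1  010-1-  0101--  1-111-
Unchecked terms (primes): --1111, -0111-, -10101, -10110, -11100, 0-0011, 0-1100, 001-00, 0011-0, 01--11, 01-0-1, 01-100, 010--1, 010-1-, 0101--, 1-111-, 10-111, 101-11, 1010-1, 11-110, 111-10, 1111-0
Minterm coverage:
  m3 ⊆ 0-0011 [E]
  m8 ⊆ 001-00 [E]
  m12 ⊆ 0-1100,001-00,0011-0
  m15 ⊆ --1111,-0111-
  m17 ⊆ 01-0-1,010--1
  m18 ⊆ 010-1- [E]
  m19 ⊆ 0-0011,01--11,01-0-1,010--1,010-1-
  m20 ⊆ 01-100,0101--
  m21 ⊆ -10101,010--1,0101--
  m23 ⊆ 01--11,010--1,010-1-,0101--
  m25 ⊆ 01-0-1 [E]
  m27 ⊆ 01--11,01-0-1
  m28 ⊆ -11100,0-1100,01-100
  m31 ⊆ --1111,01--11
  m39 ⊆ 10-111 [E]
  m41 ⊆ 1010-1 [E]
  m43 ⊆ 101-11,1010-1
  m47 ⊆ --1111,-0111-,1-111-,10-111,101-11
  m53 ⊆ -10101 [E]
  m54 ⊆ -10110,11-110
  m58 ⊆ 111-10 [E]
  m60 ⊆ -11100,1111-0
  m62 ⊆ 1-111-,11-110,111-10,1111-0
  m63 ⊆ --1111,1-111-
E = {-10101, 0-0011, 001-00, 01-0-1, 010-1-, 10-111, 1010-1, 111-10}
Petrick residual → --1111, -10110, -11100, 01-100
Cover = cdef + bc'de'f + bc'def' + bcde'f' + a'c'd'ef + a'b'ce'f' + a'bd'f + a'bde'f' + a'bc'e + ab'def + ab'cd'f + abcef'  |cover|=12

12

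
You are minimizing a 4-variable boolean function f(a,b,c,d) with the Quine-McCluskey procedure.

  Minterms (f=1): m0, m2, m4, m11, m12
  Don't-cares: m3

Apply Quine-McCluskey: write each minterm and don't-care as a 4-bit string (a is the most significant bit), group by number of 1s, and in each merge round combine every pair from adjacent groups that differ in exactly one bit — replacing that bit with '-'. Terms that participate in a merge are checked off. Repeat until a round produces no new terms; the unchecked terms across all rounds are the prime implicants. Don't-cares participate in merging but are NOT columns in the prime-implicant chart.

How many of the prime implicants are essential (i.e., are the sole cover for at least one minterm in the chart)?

[col 0] 0000*, 0010*, 0011*, 0100*, 1011*, 1100*
[col 1] -011, -100, 0-00, 00-0, 001-
Prime implicants: -011, -100, 0-00, 00-0, 001-
PI chart (minterm → PIs covering it):
  0 | 0-00,00-0
  2 | 00-0,001-
  4 | -100,0-00
  11 | -011  (sole → essential)
  12 | -100  (sole → essential)
Essential prime implicants: -011, -100

2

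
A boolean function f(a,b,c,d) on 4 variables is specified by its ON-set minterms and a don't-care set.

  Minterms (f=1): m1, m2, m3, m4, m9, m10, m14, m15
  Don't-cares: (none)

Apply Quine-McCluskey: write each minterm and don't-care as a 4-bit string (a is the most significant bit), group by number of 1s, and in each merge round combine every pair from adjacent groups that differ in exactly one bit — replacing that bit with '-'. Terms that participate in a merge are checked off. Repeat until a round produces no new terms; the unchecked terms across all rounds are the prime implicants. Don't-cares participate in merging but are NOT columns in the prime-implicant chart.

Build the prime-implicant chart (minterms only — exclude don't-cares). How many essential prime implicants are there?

[col 0] 0001*, 0010*, 0011*, 0100, 1001*, 1010*, 1110*, 1111*
[col 1] -001, -010, 00-1, 001-, 1-10, 111-
Prime implicants: -001, -010, 00-1, 001-, 0100, 1-10, 111-
PI chart (minterm → PIs covering it):
  1 | -001,00-1
  2 | -010,001-
  3 | 00-1,001-
  4 | 0100  (sole → essential)
  9 | -001  (sole → essential)
  10 | -010,1-10
  14 | 1-10,111-
  15 | 111-  (sole → essential)
Essential prime implicants: -001, 0100, 111-

3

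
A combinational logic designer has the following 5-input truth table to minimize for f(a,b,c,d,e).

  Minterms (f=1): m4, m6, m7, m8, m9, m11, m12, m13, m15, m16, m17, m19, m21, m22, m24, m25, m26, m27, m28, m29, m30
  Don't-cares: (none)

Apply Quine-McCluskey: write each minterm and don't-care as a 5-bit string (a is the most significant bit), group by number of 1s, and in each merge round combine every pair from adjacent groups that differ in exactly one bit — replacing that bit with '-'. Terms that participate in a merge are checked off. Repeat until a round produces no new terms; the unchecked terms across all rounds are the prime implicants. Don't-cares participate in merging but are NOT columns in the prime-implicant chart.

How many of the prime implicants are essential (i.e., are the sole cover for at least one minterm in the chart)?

4

[col 0] 00100*, 00110*, 00111*, 01000*, 01001*, 01011*, 01100*, 01101*, 01111*, 10000*, 10001*, 10011*, 10101*, 10110*, 11000*, 11001*, 11010*, 11011*, 11100*, 11101*, 11110*
[col 1] -0110, -1000*, -1001*, -1011*, -1100*, -1101*, 0-100, 0-111, 001-0, 0011-, 01-00*, 01-01*, 01-11*, 010-1*, 0100-*, 011-1*, 0110-*, 1-000*, 1-001*, 1-011*, 1-101*, 1-110, 10-01*, 100-1*, 1000-*, 11-00*, 11-01*, 11-10*, 110-0*, 110-1*, 1100-*, 1101-*, 111-0*, 1110-*
[col 2] -1-00*, -1-01*, -10-1, -100-*, -110-*, 01--1, 01-0-*, 1--01, 1-0-1, 1-00-, 11--0, 11-0-*, 110--
[col 3] -1-0-
Prime implicants: -0110, -1-0-, -10-1, 0-100, 0-111, 001-0, 0011-, 01--1, 1--01, 1-0-1, 1-00-, 1-110, 11--0, 110--
PI chart (minterm → PIs covering it):
  4 | 0-100,001-0
  6 | -0110,001-0,0011-
  7 | 0-111,0011-
  8 | -1-0-  (sole → essential)
  9 | -1-0-,-10-1,01--1
  11 | -10-1,01--1
  12 | -1-0-,0-100
  13 | -1-0-,01--1
  15 | 0-111,01--1
  16 | 1-00-  (sole → essential)
  17 | 1--01,1-0-1,1-00-
  19 | 1-0-1  (sole → essential)
  21 | 1--01  (sole → essential)
  22 | -0110,1-110
  24 | -1-0-,1-00-,11--0,110--
  25 | -1-0-,-10-1,1--01,1-0-1,1-00-,110--
  26 | 11--0,110--
  27 | -10-1,1-0-1,110--
  28 | -1-0-,11--0
  29 | -1-0-,1--01
  30 | 1-110,11--0
Essential prime implicants: -1-0-, 1--01, 1-0-1, 1-00-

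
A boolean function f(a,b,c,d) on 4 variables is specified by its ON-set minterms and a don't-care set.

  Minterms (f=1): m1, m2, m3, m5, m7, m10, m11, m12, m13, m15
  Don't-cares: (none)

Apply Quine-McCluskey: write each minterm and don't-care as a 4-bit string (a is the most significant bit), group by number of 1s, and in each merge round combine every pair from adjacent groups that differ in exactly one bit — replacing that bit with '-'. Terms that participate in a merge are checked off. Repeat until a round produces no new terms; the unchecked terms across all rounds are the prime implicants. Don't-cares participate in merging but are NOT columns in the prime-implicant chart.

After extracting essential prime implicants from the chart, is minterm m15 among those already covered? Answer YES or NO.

NO

size-2^0 implicants → 0001(✓)  0010(✓)  0011(✓)  0101(✓)  0111(✓)  1010(✓)  1011(✓)  1100(✓)  1101(✓)  1111(✓)
size-2^1 implicants → -010(✓)  -011(✓)  -101(✓)  -111(✓)  0-01(✓)  0-11(✓)  00-1(✓)  001-(✓)  01-1(✓)  1-11(✓)  101-(✓)  11-1(✓)  110-
size-2^2 implicants → --11  -01-  -1-1  0--1
Unchecked terms (primes): --11, -01-, -1-1, 0--1, 110-
Minterm coverage:
  m1 ⊆ 0--1 [E]
  m2 ⊆ -01- [E]
  m3 ⊆ --11,-01-,0--1
  m5 ⊆ -1-1,0--1
  m7 ⊆ --11,-1-1,0--1
  m10 ⊆ -01- [E]
  m11 ⊆ --11,-01-
  m12 ⊆ 110- [E]
  m13 ⊆ -1-1,110-
  m15 ⊆ --11,-1-1
E = {-01-, 0--1, 110-}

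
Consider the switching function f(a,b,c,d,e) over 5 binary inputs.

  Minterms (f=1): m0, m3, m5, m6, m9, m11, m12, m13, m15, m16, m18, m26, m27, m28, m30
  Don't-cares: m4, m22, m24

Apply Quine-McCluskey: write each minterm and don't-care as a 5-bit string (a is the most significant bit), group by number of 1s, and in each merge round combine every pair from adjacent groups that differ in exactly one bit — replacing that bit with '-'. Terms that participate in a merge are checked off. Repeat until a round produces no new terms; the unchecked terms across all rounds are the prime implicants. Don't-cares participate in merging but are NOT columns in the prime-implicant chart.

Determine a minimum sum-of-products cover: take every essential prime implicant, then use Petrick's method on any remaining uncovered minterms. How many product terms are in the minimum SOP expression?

8

Round 0: 00000✓ 00011✓ 00100✓ 00101✓ 00110✓ 01001✓ 01011✓ 01100✓ 01101✓ 01111✓ 10000✓ 10010✓ 10110✓ 11000✓ 11010✓ 11011✓ 11100✓ 11110✓
Round 1: -0000 -0110 -1011 -1100 0-011 0-100✓ 0-101✓ 00-00 001-0 0010-✓ 01-01✓ 01-11✓ 010-1✓ 011-1✓ 0110-✓ 1-000✓ 1-010✓ 1-110✓ 10-10✓ 100-0✓ 11-00✓ 11-10✓ 110-0✓ 1101- 111-0✓
Round 2: 0-10- 01--1 1--10 1-0-0 11--0
PIs = {-0000, -0110, -1011, -1100, 0-011, 0-10-, 00-00, 001-0, 01--1, 1--10, 1-0-0, 11--0, 1101-}
Coverage chart:
  m0: -0000,00-00
  m3: 0-011 ←essential
  m5: 0-10- ←essential
  m6: -0110,001-0
  m9: 01--1 ←essential
  m11: -1011,0-011,01--1
  m12: -1100,0-10-
  m13: 0-10-,01--1
  m15: 01--1 ←essential
  m16: -0000,1-0-0
  m18: 1--10,1-0-0
  m26: 1--10,1-0-0,11--0,1101-
  m27: -1011,1101-
  m28: -1100,11--0
  m30: 1--10,11--0
Essential: 0-011, 0-10-, 01--1
Petrick residual → -0000, -0110, -1011, -1100, 1--10
Min cover (8 terms): b'c'd'e' + b'cde' + bc'de + bcd'e' + a'c'de + a'cd' + a'be + ade'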